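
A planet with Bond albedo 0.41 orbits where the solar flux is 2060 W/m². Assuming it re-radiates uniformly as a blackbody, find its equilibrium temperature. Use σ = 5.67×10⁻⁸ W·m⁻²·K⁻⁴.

T ≈ 271 K

Power absorbed = (1−a)S·πR²; power emitted = 4πR²σT⁴. Equating and cancelling πR²:
T = ((1−a)S / 4σ)^(1/4) = (1220 / (4 × 5.67×10⁻⁸))^(1/4) = (5.36×10^9)^(1/4).
T = 271 K.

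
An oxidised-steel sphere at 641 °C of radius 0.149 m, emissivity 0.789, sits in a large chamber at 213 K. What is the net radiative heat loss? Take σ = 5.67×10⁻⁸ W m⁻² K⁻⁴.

Q ≈ 8680 W

A = 4πr² = 4π × (0.149)² = 0.279 m².
Convert: 641 °C = 914 K.
Q = εσA(T⁴ − T_s⁴). T⁴ − T_s⁴ = (914)⁴ − (213)⁴ = 6.98×10^11 − 2.06×10^9 = 6.96×10^11 K⁴.
Q = 0.789 × 5.67×10⁻⁸ × 0.279 × 6.96×10^11 = 8680 W.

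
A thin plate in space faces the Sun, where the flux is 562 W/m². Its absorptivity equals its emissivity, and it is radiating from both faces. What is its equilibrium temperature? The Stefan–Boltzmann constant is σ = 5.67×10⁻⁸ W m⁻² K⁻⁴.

Absorbed flux αS = emitted flux 2εσT⁴ per unit area; with α = ε this gives T = (S/2σ)^(1/4).
T = (562 / (2 × 5.67×10⁻⁸))^(1/4) = (4.96×10^9)^(1/4).
T = 265 K.

T ≈ 265 K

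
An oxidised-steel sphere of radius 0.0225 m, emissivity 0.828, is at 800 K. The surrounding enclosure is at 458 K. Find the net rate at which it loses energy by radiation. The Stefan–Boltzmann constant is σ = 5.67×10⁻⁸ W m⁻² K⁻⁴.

Q ≈ 109 W

A = 4πr² = 4π × (0.0225)² = 6.36×10^-3 m².
Q = εσA(T⁴ − T_s⁴). T⁴ − T_s⁴ = (800)⁴ − (458)⁴ = 4.10×10^11 − 4.40×10^10 = 3.66×10^11 K⁴.
Q = 0.828 × 5.67×10⁻⁸ × 6.36×10^-3 × 3.66×10^11 = 109 W.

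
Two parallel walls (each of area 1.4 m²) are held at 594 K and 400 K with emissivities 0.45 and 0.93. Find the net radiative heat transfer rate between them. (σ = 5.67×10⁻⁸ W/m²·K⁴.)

For two large parallel gray plates, q = σ(T₁⁴ − T₂⁴) / (1/ε₁ + 1/ε₂ − 1).
1/ε₁ + 1/ε₂ − 1 = 1/0.45 + 1/0.93 − 1 = 2.297.
T₁⁴ − T₂⁴ = 1.24×10^11 − 2.56×10^10 = 9.89×10^10 K⁴.
q = 5.67×10⁻⁸ × 9.89×10^10 / 2.297 = 2440 W/m².
Q = q·A = 2440 × 1.4 = 3420 W.

Q ≈ 3420 W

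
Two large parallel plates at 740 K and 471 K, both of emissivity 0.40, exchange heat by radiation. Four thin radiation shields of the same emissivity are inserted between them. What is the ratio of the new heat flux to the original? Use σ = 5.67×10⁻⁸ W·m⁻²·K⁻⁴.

ratio ≈ 0.200

With N identical shields there are N+1 = 5 gaps in series, each with the same radiative resistance, so the flux falls to 1/(N+1) of its unshielded value.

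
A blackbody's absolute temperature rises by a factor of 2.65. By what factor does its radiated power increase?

factor ≈ 49.3

P ∝ T⁴, so the power scales as (2.65)⁴ = 49.3.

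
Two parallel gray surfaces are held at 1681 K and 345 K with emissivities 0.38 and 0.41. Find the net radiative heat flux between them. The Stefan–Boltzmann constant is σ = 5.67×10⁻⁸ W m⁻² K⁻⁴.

For two large parallel gray plates, q = σ(T₁⁴ − T₂⁴) / (1/ε₁ + 1/ε₂ − 1).
1/ε₁ + 1/ε₂ − 1 = 1/0.38 + 1/0.41 − 1 = 4.071.
T₁⁴ − T₂⁴ = 7.98×10^12 − 1.42×10^10 = 7.97×10^12 K⁴.
q = 5.67×10⁻⁸ × 7.97×10^12 / 4.071 = 1.11×10^5 W/m².

q ≈ 1.11×10^5 W/m²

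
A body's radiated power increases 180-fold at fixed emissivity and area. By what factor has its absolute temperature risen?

factor ≈ 3.66

P ∝ T⁴ ⇒ T ∝ P^(1/4), so T scales by (180)^(1/4) = 3.66.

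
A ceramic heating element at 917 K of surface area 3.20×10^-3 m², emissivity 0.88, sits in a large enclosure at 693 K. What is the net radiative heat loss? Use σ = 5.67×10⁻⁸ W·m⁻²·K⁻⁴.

Q = εσA(T⁴ − T_s⁴). T⁴ − T_s⁴ = (917)⁴ − (693)⁴ = 7.07×10^11 − 2.31×10^11 = 4.76×10^11 K⁴.
Q = 0.88 × 5.67×10⁻⁸ × 3.20×10^-3 × 4.76×10^11 = 76.1 W.

Q ≈ 76.1 W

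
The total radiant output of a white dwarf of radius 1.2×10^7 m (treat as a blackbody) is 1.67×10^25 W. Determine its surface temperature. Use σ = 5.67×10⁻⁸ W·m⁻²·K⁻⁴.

T ≈ 20100 K

A = 4πr² = 4π × (1.2×10^7)² = 1.81×10^15 m².
From P = σAT⁴, T = (P / σA)^(1/4) = (1.67×10^25 / (5.67×10⁻⁸ × 1.81×10^15))^(1/4).
T = (1.63×10^17)^(1/4) = 20100 K.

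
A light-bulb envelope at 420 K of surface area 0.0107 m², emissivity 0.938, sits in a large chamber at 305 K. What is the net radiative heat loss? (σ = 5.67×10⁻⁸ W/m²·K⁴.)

Q = εσA(T⁴ − T_s⁴). T⁴ − T_s⁴ = (420)⁴ − (305)⁴ = 3.11×10^10 − 8.65×10^9 = 2.25×10^10 K⁴.
Q = 0.938 × 5.67×10⁻⁸ × 0.0107 × 2.25×10^10 = 12.8 W.

Q ≈ 12.8 W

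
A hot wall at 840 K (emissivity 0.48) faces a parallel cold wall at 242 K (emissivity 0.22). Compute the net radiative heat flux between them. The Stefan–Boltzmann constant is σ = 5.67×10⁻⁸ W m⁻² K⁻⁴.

For two large parallel gray plates, q = σ(T₁⁴ − T₂⁴) / (1/ε₁ + 1/ε₂ − 1).
1/ε₁ + 1/ε₂ − 1 = 1/0.48 + 1/0.22 − 1 = 5.629.
T₁⁴ − T₂⁴ = 4.98×10^11 − 3.43×10^9 = 4.94×10^11 K⁴.
q = 5.67×10⁻⁸ × 4.94×10^11 / 5.629 = 4980 W/m².

q ≈ 4980 W/m²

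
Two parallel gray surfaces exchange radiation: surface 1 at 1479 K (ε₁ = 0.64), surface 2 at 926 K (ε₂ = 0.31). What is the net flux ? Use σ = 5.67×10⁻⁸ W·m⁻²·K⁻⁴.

For two large parallel gray plates, q = σ(T₁⁴ − T₂⁴) / (1/ε₁ + 1/ε₂ − 1).
1/ε₁ + 1/ε₂ − 1 = 1/0.64 + 1/0.31 − 1 = 3.788.
T₁⁴ − T₂⁴ = 4.78×10^12 − 7.35×10^11 = 4.05×10^12 K⁴.
q = 5.67×10⁻⁸ × 4.05×10^12 / 3.788 = 60600 W/m².

q ≈ 60600 W/m²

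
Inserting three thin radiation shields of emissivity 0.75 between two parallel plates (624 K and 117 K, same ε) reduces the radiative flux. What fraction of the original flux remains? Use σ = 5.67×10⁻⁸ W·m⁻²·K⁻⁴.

ratio ≈ 0.250

With N identical shields there are N+1 = 4 gaps in series, each with the same radiative resistance, so the flux falls to 1/(N+1) of its unshielded value.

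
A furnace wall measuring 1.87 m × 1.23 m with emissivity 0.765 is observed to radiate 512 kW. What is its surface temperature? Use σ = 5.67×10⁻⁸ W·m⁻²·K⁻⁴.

A = 1.87 × 1.23 = 2.30 m².
From P = εσAT⁴, T = (P / εσA)^(1/4) = (5.12×10^5 / (0.765 × 5.67×10⁻⁸ × 2.30))^(1/4).
T = (5.13×10^12)^(1/4) = 1510 K.

T ≈ 1510 K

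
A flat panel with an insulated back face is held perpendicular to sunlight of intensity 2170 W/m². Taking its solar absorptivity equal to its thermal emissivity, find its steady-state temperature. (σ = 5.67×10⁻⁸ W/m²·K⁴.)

Absorbed flux αS = emitted flux εσT⁴ (one radiating face); with α = ε, T = (S/σ)^(1/4).
T = (2170 / 5.67×10⁻⁸)^(1/4) = (3.83×10^10)^(1/4).
T = 442 K.

T ≈ 442 K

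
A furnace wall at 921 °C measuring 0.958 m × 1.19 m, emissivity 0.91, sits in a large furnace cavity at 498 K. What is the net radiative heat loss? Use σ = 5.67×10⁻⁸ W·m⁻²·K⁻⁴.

A = 0.958 × 1.19 = 1.14 m².
Convert: 921 °C = 1194 K.
Q = εσA(T⁴ − T_s⁴). T⁴ − T_s⁴ = (1194)⁴ − (498)⁴ = 2.03×10^12 − 6.15×10^10 = 1.97×10^12 K⁴.
Q = 0.91 × 5.67×10⁻⁸ × 1.14 × 1.97×10^12 = 1.16×10^5 W.

Q ≈ 1.16×10^5 W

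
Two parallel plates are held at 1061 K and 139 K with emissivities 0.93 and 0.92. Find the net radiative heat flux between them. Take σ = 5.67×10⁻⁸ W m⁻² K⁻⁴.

For two large parallel gray plates, q = σ(T₁⁴ − T₂⁴) / (1/ε₁ + 1/ε₂ − 1).
1/ε₁ + 1/ε₂ − 1 = 1/0.93 + 1/0.92 − 1 = 1.162.
T₁⁴ − T₂⁴ = 1.27×10^12 − 3.73×10^8 = 1.27×10^12 K⁴.
q = 5.67×10⁻⁸ × 1.27×10^12 / 1.162 = 61800 W/m².

q ≈ 61800 W/m²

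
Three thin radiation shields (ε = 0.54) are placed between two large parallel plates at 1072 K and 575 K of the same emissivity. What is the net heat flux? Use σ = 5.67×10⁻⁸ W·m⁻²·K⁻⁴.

Each of the 4 gaps contributes resistance (2/ε − 1) = 2/0.54 − 1 = 2.704; total = 10.81.
q = σ(T₁⁴ − T₂⁴) / 10.81 = 5.67×10⁻⁸ × 1.21×10^12 / 10.81 = 6350 W/m².

q ≈ 6350 W/m²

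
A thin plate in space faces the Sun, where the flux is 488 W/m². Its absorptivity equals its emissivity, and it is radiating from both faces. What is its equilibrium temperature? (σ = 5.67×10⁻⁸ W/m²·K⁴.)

Absorbed flux αS = emitted flux 2εσT⁴ per unit area; with α = ε this gives T = (S/2σ)^(1/4).
T = (488 / (2 × 5.67×10⁻⁸))^(1/4) = (4.30×10^9)^(1/4).
T = 256 K.

T ≈ 256 K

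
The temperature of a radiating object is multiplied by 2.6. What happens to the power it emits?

factor ≈ 45.7

P ∝ T⁴, so the power scales as (2.6)⁴ = 45.7.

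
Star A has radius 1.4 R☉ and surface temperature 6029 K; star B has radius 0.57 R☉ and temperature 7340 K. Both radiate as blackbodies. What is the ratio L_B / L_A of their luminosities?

L_B/L_A ≈ 0.364

L = 4πR²σT⁴ ∝ R²T⁴, so L_B/L_A = (0.57/1.4)² × (7340/6029)⁴ = 0.166 × 2.20 = 0.364.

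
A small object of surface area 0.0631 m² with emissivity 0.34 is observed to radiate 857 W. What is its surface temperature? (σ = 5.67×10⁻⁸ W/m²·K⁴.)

From P = εσAT⁴, T = (P / εσA)^(1/4) = (857 / (0.34 × 5.67×10⁻⁸ × 0.0631))^(1/4).
T = (7.05×10^11)^(1/4) = 916 K.

T ≈ 916 K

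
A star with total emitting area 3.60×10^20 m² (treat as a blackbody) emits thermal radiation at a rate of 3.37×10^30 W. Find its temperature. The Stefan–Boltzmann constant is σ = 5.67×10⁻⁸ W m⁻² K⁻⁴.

T ≈ 20200 K

From P = σAT⁴, T = (P / σA)^(1/4) = (3.37×10^30 / (5.67×10⁻⁸ × 3.60×10^20))^(1/4).
T = (1.65×10^17)^(1/4) = 20200 K.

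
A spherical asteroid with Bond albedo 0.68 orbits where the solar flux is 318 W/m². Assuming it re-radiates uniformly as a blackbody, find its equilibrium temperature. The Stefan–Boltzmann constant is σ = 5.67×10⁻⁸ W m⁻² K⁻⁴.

T ≈ 146 K

Power absorbed = (1−a)S·πR²; power emitted = 4πR²σT⁴. Equating and cancelling πR²:
T = ((1−a)S / 4σ)^(1/4) = (102 / (4 × 5.67×10⁻⁸))^(1/4) = (4.49×10^8)^(1/4).
T = 146 K.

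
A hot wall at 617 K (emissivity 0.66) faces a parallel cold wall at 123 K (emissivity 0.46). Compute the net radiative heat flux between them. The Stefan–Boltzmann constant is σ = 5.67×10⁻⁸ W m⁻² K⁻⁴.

q ≈ 3050 W/m²

For two large parallel gray plates, q = σ(T₁⁴ − T₂⁴) / (1/ε₁ + 1/ε₂ − 1).
1/ε₁ + 1/ε₂ − 1 = 1/0.66 + 1/0.46 − 1 = 2.689.
T₁⁴ − T₂⁴ = 1.45×10^11 − 2.29×10^8 = 1.45×10^11 K⁴.
q = 5.67×10⁻⁸ × 1.45×10^11 / 2.689 = 3050 W/m².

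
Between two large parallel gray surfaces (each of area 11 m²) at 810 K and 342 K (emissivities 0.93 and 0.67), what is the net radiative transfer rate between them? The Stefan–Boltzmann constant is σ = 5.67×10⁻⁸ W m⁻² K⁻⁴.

Q ≈ 1.66×10^5 W

For two large parallel gray plates, q = σ(T₁⁴ − T₂⁴) / (1/ε₁ + 1/ε₂ − 1).
1/ε₁ + 1/ε₂ − 1 = 1/0.93 + 1/0.67 − 1 = 1.568.
T₁⁴ − T₂⁴ = 4.30×10^11 − 1.37×10^10 = 4.17×10^11 K⁴.
q = 5.67×10⁻⁸ × 4.17×10^11 / 1.568 = 15100 W/m².
Q = q·A = 15100 × 11 = 1.66×10^5 W.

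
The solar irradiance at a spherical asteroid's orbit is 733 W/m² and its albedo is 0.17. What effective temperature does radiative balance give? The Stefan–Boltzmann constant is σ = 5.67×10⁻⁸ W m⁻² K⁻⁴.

Power absorbed = (1−a)S·πR²; power emitted = 4πR²σT⁴. Equating and cancelling πR²:
T = ((1−a)S / 4σ)^(1/4) = (608 / (4 × 5.67×10⁻⁸))^(1/4) = (2.68×10^9)^(1/4).
T = 228 K.

T ≈ 228 K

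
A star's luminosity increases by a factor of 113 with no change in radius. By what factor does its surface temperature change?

factor ≈ 3.26

P ∝ T⁴ ⇒ T ∝ P^(1/4), so T scales by (113)^(1/4) = 3.26.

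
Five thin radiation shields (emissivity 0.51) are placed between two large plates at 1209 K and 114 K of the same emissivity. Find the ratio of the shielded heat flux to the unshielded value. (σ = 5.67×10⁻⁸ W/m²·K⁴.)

ratio ≈ 0.167

With N identical shields there are N+1 = 6 gaps in series, each with the same radiative resistance, so the flux falls to 1/(N+1) of its unshielded value.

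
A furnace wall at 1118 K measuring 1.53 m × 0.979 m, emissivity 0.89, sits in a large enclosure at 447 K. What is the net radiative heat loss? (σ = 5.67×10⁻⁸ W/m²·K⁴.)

A = 1.53 × 0.979 = 1.50 m².
Q = εσA(T⁴ − T_s⁴). T⁴ − T_s⁴ = (1118)⁴ − (447)⁴ = 1.56×10^12 − 3.99×10^10 = 1.52×10^12 K⁴.
Q = 0.89 × 5.67×10⁻⁸ × 1.50 × 1.52×10^12 = 1.15×10^5 W.

Q ≈ 1.15×10^5 W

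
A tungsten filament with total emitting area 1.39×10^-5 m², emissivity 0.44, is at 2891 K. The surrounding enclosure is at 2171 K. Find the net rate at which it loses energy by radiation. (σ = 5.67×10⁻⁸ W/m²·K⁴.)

Q = εσA(T⁴ − T_s⁴). T⁴ − T_s⁴ = (2891)⁴ − (2171)⁴ = 6.99×10^13 − 2.22×10^13 = 4.76×10^13 K⁴.
Q = 0.44 × 5.67×10⁻⁸ × 1.39×10^-5 × 4.76×10^13 = 16.5 W.

Q ≈ 16.5 W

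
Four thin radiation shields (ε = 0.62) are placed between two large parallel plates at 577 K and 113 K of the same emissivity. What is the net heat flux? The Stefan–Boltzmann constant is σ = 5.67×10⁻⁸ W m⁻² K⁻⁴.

Each of the 5 gaps contributes resistance (2/ε − 1) = 2/0.62 − 1 = 2.226; total = 11.13.
q = σ(T₁⁴ − T₂⁴) / 11.13 = 5.67×10⁻⁸ × 1.11×10^11 / 11.13 = 564 W/m².

q ≈ 564 W/m²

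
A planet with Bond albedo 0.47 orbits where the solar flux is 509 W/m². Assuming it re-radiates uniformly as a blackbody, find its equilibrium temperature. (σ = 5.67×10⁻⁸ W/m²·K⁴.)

T ≈ 186 K

Power absorbed = (1−a)S·πR²; power emitted = 4πR²σT⁴. Equating and cancelling πR²:
T = ((1−a)S / 4σ)^(1/4) = (270 / (4 × 5.67×10⁻⁸))^(1/4) = (1.19×10^9)^(1/4).
T = 186 K.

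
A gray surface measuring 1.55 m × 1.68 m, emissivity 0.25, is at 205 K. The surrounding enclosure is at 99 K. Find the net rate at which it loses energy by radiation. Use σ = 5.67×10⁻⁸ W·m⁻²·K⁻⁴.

Q ≈ 61.6 W

A = 1.55 × 1.68 = 2.60 m².
Q = εσA(T⁴ − T_s⁴). T⁴ − T_s⁴ = (205)⁴ − (99)⁴ = 1.77×10^9 − 9.61×10^7 = 1.67×10^9 K⁴.
Q = 0.25 × 5.67×10⁻⁸ × 2.60 × 1.67×10^9 = 61.6 W.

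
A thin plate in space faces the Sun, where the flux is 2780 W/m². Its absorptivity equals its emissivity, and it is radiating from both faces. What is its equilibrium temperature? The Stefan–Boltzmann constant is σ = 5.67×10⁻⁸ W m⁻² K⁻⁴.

Absorbed flux αS = emitted flux 2εσT⁴ per unit area; with α = ε this gives T = (S/2σ)^(1/4).
T = (2780 / (2 × 5.67×10⁻⁸))^(1/4) = (2.45×10^10)^(1/4).
T = 396 K.

T ≈ 396 K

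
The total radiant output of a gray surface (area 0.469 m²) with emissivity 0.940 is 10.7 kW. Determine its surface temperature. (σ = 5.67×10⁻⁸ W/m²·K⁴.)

From P = εσAT⁴, T = (P / εσA)^(1/4) = (10700 / (0.940 × 5.67×10⁻⁸ × 0.469))^(1/4).
T = (4.28×10^11)^(1/4) = 809 K.

T ≈ 809 K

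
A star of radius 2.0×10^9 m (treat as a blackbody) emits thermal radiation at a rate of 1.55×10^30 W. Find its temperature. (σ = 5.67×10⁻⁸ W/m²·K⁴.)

A = 4πr² = 4π × (2.0×10^9)² = 5.03×10^19 m².
From P = σAT⁴, T = (P / σA)^(1/4) = (1.55×10^30 / (5.67×10⁻⁸ × 5.03×10^19))^(1/4).
T = (5.44×10^17)^(1/4) = 27200 K.

T ≈ 27200 K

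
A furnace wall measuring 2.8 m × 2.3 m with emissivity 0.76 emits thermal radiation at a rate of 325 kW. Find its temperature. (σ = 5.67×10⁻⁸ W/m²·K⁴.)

A = 2.8 × 2.3 = 6.44 m².
From P = εσAT⁴, T = (P / εσA)^(1/4) = (3.25×10^5 / (0.76 × 5.67×10⁻⁸ × 6.44))^(1/4).
T = (1.17×10^12)^(1/4) = 1040 K.

T ≈ 1040 K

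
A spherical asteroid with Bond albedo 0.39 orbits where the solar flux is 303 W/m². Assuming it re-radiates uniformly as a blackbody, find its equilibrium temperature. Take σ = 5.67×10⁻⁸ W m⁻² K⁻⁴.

T ≈ 169 K

Power absorbed = (1−a)S·πR²; power emitted = 4πR²σT⁴. Equating and cancelling πR²:
T = ((1−a)S / 4σ)^(1/4) = (185 / (4 × 5.67×10⁻⁸))^(1/4) = (8.15×10^8)^(1/4).
T = 169 K.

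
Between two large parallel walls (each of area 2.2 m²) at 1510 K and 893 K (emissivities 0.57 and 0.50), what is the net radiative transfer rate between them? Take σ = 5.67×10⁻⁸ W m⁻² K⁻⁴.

For two large parallel gray plates, q = σ(T₁⁴ − T₂⁴) / (1/ε₁ + 1/ε₂ − 1).
1/ε₁ + 1/ε₂ − 1 = 1/0.57 + 1/0.50 − 1 = 2.754.
T₁⁴ − T₂⁴ = 5.20×10^12 − 6.36×10^11 = 4.56×10^12 K⁴.
q = 5.67×10⁻⁸ × 4.56×10^12 / 2.754 = 93900 W/m².
Q = q·A = 93900 × 2.2 = 2.07×10^5 W.

Q ≈ 2.07×10^5 W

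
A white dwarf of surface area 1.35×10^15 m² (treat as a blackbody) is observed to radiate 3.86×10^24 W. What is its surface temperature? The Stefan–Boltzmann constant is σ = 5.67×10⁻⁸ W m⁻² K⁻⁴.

T ≈ 15000 K

From P = σAT⁴, T = (P / σA)^(1/4) = (3.86×10^24 / (5.67×10⁻⁸ × 1.35×10^15))^(1/4).
T = (5.04×10^16)^(1/4) = 15000 K.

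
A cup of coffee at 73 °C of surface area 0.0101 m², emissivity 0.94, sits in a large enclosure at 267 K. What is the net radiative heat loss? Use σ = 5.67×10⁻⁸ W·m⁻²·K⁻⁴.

Q ≈ 4.98 W

Convert: 73 °C = 346 K.
Q = εσA(T⁴ − T_s⁴). T⁴ − T_s⁴ = (346)⁴ − (267)⁴ = 1.43×10^10 − 5.08×10^9 = 9.25×10^9 K⁴.
Q = 0.94 × 5.67×10⁻⁸ × 0.0101 × 9.25×10^9 = 4.98 W.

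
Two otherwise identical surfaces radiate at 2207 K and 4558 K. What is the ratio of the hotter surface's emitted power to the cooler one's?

ratio ≈ 18.2

P ∝ T⁴, so the ratio is (4558/2207)⁴ = (2.065)⁴ = 18.2.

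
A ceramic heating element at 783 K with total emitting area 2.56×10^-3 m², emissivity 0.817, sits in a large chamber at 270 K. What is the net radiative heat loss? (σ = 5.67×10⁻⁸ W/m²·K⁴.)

Q ≈ 43.9 W

Q = εσA(T⁴ − T_s⁴). T⁴ − T_s⁴ = (783)⁴ − (270)⁴ = 3.76×10^11 − 5.31×10^9 = 3.71×10^11 K⁴.
Q = 0.817 × 5.67×10⁻⁸ × 2.56×10^-3 × 3.71×10^11 = 43.9 W.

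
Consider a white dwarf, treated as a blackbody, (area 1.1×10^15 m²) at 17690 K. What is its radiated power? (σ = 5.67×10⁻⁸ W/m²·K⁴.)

P ≈ 6.11×10^24 W

P = σAT⁴ = 5.67×10⁻⁸ × 1.10×10^15 × (17690)⁴ = 5.67×10⁻⁸ × 1.10×10^15 × 9.79×10^16.
P = 6.11×10^24 W.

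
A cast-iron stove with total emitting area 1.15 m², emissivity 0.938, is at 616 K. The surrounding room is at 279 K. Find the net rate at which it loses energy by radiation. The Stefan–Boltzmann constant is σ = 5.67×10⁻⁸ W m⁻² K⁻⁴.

Q ≈ 8440 W

Q = εσA(T⁴ − T_s⁴). T⁴ − T_s⁴ = (616)⁴ − (279)⁴ = 1.44×10^11 − 6.06×10^9 = 1.38×10^11 K⁴.
Q = 0.938 × 5.67×10⁻⁸ × 1.15 × 1.38×10^11 = 8440 W.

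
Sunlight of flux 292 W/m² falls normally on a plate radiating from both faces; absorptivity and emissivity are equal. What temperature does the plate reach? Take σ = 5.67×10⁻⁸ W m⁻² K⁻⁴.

T ≈ 225 K

Absorbed flux αS = emitted flux 2εσT⁴ per unit area; with α = ε this gives T = (S/2σ)^(1/4).
T = (292 / (2 × 5.67×10⁻⁸))^(1/4) = (2.57×10^9)^(1/4).
T = 225 K.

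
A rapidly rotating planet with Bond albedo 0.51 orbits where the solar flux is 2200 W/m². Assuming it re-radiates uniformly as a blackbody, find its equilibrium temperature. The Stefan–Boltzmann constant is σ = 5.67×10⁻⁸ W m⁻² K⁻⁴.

Power absorbed = (1−a)S·πR²; power emitted = 4πR²σT⁴. Equating and cancelling πR²:
T = ((1−a)S / 4σ)^(1/4) = (1080 / (4 × 5.67×10⁻⁸))^(1/4) = (4.75×10^9)^(1/4).
T = 263 K.

T ≈ 263 K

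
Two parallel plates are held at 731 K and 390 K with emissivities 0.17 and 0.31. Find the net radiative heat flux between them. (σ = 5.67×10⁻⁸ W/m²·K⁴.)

For two large parallel gray plates, q = σ(T₁⁴ − T₂⁴) / (1/ε₁ + 1/ε₂ − 1).
1/ε₁ + 1/ε₂ − 1 = 1/0.17 + 1/0.31 − 1 = 8.108.
T₁⁴ − T₂⁴ = 2.86×10^11 − 2.31×10^10 = 2.62×10^11 K⁴.
q = 5.67×10⁻⁸ × 2.62×10^11 / 8.108 = 1840 W/m².

q ≈ 1840 W/m²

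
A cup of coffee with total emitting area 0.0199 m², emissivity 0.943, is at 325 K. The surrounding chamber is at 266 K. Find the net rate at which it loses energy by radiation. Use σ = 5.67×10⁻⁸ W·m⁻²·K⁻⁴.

Q = εσA(T⁴ − T_s⁴). T⁴ − T_s⁴ = (325)⁴ − (266)⁴ = 1.12×10^10 − 5.01×10^9 = 6.15×10^9 K⁴.
Q = 0.943 × 5.67×10⁻⁸ × 0.0199 × 6.15×10^9 = 6.54 W.

Q ≈ 6.54 W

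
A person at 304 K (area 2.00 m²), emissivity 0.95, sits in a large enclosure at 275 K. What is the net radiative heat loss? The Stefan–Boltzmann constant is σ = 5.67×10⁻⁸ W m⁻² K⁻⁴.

Q = εσA(T⁴ − T_s⁴). T⁴ − T_s⁴ = (304)⁴ − (275)⁴ = 8.54×10^9 − 5.72×10^9 = 2.82×10^9 K⁴.
Q = 0.95 × 5.67×10⁻⁸ × 2.00 × 2.82×10^9 = 304 W.

Q ≈ 304 W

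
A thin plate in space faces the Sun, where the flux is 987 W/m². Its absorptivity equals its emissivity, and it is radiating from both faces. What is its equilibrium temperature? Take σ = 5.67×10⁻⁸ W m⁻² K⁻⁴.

T ≈ 305 K

Absorbed flux αS = emitted flux 2εσT⁴ per unit area; with α = ε this gives T = (S/2σ)^(1/4).
T = (987 / (2 × 5.67×10⁻⁸))^(1/4) = (8.70×10^9)^(1/4).
T = 305 K.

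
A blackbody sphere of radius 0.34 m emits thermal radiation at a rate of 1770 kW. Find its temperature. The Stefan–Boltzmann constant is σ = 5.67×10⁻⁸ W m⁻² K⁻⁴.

A = 4πr² = 4π × (0.34)² = 1.45 m².
From P = σAT⁴, T = (P / σA)^(1/4) = (1.77×10^6 / (5.67×10⁻⁸ × 1.45))^(1/4).
T = (2.15×10^13)^(1/4) = 2150 K.

T ≈ 2150 K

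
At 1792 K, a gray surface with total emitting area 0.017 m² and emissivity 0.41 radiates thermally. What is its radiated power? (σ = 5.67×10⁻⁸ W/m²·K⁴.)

P = εσAT⁴ = 0.41 × 5.67×10⁻⁸ × 0.0170 × (1792)⁴ = 0.41 × 5.67×10⁻⁸ × 0.0170 × 1.03×10^13.
P = 4080 W.

P ≈ 4080 W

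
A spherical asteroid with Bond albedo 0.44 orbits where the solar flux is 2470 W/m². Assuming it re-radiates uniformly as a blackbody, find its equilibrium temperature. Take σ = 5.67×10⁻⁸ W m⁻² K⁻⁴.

Power absorbed = (1−a)S·πR²; power emitted = 4πR²σT⁴. Equating and cancelling πR²:
T = ((1−a)S / 4σ)^(1/4) = (1380 / (4 × 5.67×10⁻⁸))^(1/4) = (6.10×10^9)^(1/4).
T = 279 K.

T ≈ 279 K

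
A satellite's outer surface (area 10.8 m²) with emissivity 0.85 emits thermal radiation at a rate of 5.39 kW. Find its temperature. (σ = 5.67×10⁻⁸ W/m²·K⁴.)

From P = εσAT⁴, T = (P / εσA)^(1/4) = (5390 / (0.85 × 5.67×10⁻⁸ × 10.8))^(1/4).
T = (1.04×10^10)^(1/4) = 319 K.

T ≈ 319 K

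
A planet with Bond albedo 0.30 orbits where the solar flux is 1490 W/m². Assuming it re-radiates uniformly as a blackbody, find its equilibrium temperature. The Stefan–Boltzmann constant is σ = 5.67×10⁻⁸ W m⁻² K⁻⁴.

T ≈ 260 K

Power absorbed = (1−a)S·πR²; power emitted = 4πR²σT⁴. Equating and cancelling πR²:
T = ((1−a)S / 4σ)^(1/4) = (1040 / (4 × 5.67×10⁻⁸))^(1/4) = (4.60×10^9)^(1/4).
T = 260 K.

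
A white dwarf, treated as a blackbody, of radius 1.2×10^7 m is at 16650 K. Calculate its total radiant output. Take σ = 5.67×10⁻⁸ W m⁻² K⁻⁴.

P ≈ 7.89×10^24 W

A = 4πr² = 4π × (1.2×10^7)² = 1.81×10^15 m².
P = σAT⁴ = 5.67×10⁻⁸ × 1.81×10^15 × (16650)⁴ = 5.67×10⁻⁸ × 1.81×10^15 × 7.69×10^16.
P = 7.89×10^24 W.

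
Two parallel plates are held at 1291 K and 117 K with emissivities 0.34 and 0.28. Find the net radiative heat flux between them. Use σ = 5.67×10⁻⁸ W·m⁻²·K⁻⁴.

For two large parallel gray plates, q = σ(T₁⁴ − T₂⁴) / (1/ε₁ + 1/ε₂ − 1).
1/ε₁ + 1/ε₂ − 1 = 1/0.34 + 1/0.28 − 1 = 5.513.
T₁⁴ − T₂⁴ = 2.78×10^12 − 1.87×10^8 = 2.78×10^12 K⁴.
q = 5.67×10⁻⁸ × 2.78×10^12 / 5.513 = 28600 W/m².

q ≈ 28600 W/m²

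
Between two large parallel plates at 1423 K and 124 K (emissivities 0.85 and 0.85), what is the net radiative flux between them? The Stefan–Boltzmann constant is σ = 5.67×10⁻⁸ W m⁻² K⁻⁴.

For two large parallel gray plates, q = σ(T₁⁴ − T₂⁴) / (1/ε₁ + 1/ε₂ − 1).
1/ε₁ + 1/ε₂ − 1 = 1/0.85 + 1/0.85 − 1 = 1.353.
T₁⁴ − T₂⁴ = 4.10×10^12 − 2.36×10^8 = 4.10×10^12 K⁴.
q = 5.67×10⁻⁸ × 4.10×10^12 / 1.353 = 1.72×10^5 W/m².

q ≈ 1.72×10^5 W/m²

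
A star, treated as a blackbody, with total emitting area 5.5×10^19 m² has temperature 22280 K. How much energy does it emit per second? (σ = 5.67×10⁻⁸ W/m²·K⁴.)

P = σAT⁴ = 5.67×10⁻⁸ × 5.50×10^19 × (22280)⁴ = 5.67×10⁻⁸ × 5.50×10^19 × 2.46×10^17.
P = 7.68×10^29 W.

P ≈ 7.68×10^29 W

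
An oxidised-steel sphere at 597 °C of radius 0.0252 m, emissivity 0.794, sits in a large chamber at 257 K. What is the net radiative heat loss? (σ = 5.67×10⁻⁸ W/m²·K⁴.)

A = 4πr² = 4π × (0.0252)² = 7.98×10^-3 m².
Convert: 597 °C = 870 K.
Q = εσA(T⁴ − T_s⁴). T⁴ − T_s⁴ = (870)⁴ − (257)⁴ = 5.73×10^11 − 4.36×10^9 = 5.69×10^11 K⁴.
Q = 0.794 × 5.67×10⁻⁸ × 7.98×10^-3 × 5.69×10^11 = 204 W.

Q ≈ 204 W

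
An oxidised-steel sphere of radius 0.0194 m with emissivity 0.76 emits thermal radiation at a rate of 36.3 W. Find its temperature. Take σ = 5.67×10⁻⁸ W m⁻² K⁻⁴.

T ≈ 650 K

A = 4πr² = 4π × (0.0194)² = 4.73×10^-3 m².
From P = εσAT⁴, T = (P / εσA)^(1/4) = (36.3 / (0.76 × 5.67×10⁻⁸ × 4.73×10^-3))^(1/4).
T = (1.78×10^11)^(1/4) = 650 K.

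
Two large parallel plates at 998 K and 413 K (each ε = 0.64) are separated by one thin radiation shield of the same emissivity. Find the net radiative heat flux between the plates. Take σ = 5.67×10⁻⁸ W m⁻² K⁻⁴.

Each of the 2 gaps contributes resistance (2/ε − 1) = 2/0.64 − 1 = 2.125; total = 4.250.
q = σ(T₁⁴ − T₂⁴) / 4.250 = 5.67×10⁻⁸ × 9.63×10^11 / 4.250 = 12800 W/m².

q ≈ 12800 W/m²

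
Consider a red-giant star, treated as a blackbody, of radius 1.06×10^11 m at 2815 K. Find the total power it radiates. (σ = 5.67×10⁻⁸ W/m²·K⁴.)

P ≈ 5.03×10^29 W

A = 4πr² = 4π × (1.06×10^11)² = 1.41×10^23 m².
P = σAT⁴ = 5.67×10⁻⁸ × 1.41×10^23 × (2815)⁴ = 5.67×10⁻⁸ × 1.41×10^23 × 6.28×10^13.
P = 5.03×10^29 W.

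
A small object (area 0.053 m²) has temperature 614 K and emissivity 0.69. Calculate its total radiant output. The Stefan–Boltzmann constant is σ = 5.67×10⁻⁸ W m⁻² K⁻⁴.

P ≈ 295 W

P = εσAT⁴ = 0.69 × 5.67×10⁻⁸ × 0.0530 × (614)⁴ = 0.69 × 5.67×10⁻⁸ × 0.0530 × 1.42×10^11.
P = 295 W.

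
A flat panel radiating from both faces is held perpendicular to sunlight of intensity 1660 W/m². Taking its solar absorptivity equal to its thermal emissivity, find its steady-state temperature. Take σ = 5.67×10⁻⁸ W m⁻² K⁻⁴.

Absorbed flux αS = emitted flux 2εσT⁴ per unit area; with α = ε this gives T = (S/2σ)^(1/4).
T = (1660 / (2 × 5.67×10⁻⁸))^(1/4) = (1.46×10^10)^(1/4).
T = 348 K.

T ≈ 348 K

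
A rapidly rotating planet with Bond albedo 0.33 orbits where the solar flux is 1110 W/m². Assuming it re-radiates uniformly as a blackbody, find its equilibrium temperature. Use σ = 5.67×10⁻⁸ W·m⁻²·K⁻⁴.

T ≈ 239 K

Power absorbed = (1−a)S·πR²; power emitted = 4πR²σT⁴. Equating and cancelling πR²:
T = ((1−a)S / 4σ)^(1/4) = (744 / (4 × 5.67×10⁻⁸))^(1/4) = (3.28×10^9)^(1/4).
T = 239 K.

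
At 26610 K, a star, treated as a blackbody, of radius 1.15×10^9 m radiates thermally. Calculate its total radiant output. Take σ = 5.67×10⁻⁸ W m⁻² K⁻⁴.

A = 4πr² = 4π × (1.15×10^9)² = 1.66×10^19 m².
P = σAT⁴ = 5.67×10⁻⁸ × 1.66×10^19 × (26610)⁴ = 5.67×10⁻⁸ × 1.66×10^19 × 5.01×10^17.
P = 4.72×10^29 W.

P ≈ 4.72×10^29 W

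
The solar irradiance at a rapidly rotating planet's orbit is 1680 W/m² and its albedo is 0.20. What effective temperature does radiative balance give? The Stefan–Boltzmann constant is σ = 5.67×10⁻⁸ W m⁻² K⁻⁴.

Power absorbed = (1−a)S·πR²; power emitted = 4πR²σT⁴. Equating and cancelling πR²:
T = ((1−a)S / 4σ)^(1/4) = (1340 / (4 × 5.67×10⁻⁸))^(1/4) = (5.93×10^9)^(1/4).
T = 277 K.

T ≈ 277 K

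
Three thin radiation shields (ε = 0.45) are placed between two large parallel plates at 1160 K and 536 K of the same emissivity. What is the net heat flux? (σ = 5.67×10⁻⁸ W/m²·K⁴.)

q ≈ 7110 W/m²

Each of the 4 gaps contributes resistance (2/ε − 1) = 2/0.45 − 1 = 3.444; total = 13.78.
q = σ(T₁⁴ − T₂⁴) / 13.78 = 5.67×10⁻⁸ × 1.73×10^12 / 13.78 = 7110 W/m².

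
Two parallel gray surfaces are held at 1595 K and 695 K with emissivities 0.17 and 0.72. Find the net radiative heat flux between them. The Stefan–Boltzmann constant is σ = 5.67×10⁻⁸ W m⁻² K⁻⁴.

q ≈ 56400 W/m²

For two large parallel gray plates, q = σ(T₁⁴ − T₂⁴) / (1/ε₁ + 1/ε₂ − 1).
1/ε₁ + 1/ε₂ − 1 = 1/0.17 + 1/0.72 − 1 = 6.271.
T₁⁴ − T₂⁴ = 6.47×10^12 − 2.33×10^11 = 6.24×10^12 K⁴.
q = 5.67×10⁻⁸ × 6.24×10^12 / 6.271 = 56400 W/m².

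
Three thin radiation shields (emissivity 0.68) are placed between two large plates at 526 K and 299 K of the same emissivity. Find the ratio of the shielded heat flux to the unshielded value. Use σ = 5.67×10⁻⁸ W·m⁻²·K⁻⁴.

ratio ≈ 0.250

With N identical shields there are N+1 = 4 gaps in series, each with the same radiative resistance, so the flux falls to 1/(N+1) of its unshielded value.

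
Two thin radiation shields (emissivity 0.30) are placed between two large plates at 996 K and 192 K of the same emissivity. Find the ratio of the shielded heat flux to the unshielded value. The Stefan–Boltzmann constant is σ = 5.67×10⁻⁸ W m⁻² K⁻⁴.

ratio ≈ 0.333

With N identical shields there are N+1 = 3 gaps in series, each with the same radiative resistance, so the flux falls to 1/(N+1) of its unshielded value.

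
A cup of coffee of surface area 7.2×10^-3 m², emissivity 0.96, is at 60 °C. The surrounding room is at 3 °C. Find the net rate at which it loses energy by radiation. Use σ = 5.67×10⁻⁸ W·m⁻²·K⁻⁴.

Q ≈ 2.54 W

Convert: 60 °C = 333 K; 3 °C = 276 K.
Q = εσA(T⁴ − T_s⁴). T⁴ − T_s⁴ = (333)⁴ − (276)⁴ = 1.23×10^10 − 5.80×10^9 = 6.49×10^9 K⁴.
Q = 0.96 × 5.67×10⁻⁸ × 7.20×10^-3 × 6.49×10^9 = 2.54 W.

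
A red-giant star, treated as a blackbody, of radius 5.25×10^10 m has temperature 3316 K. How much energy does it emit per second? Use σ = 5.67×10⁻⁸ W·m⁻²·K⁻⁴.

P ≈ 2.37×10^29 W

A = 4πr² = 4π × (5.25×10^10)² = 3.46×10^22 m².
P = σAT⁴ = 5.67×10⁻⁸ × 3.46×10^22 × (3316)⁴ = 5.67×10⁻⁸ × 3.46×10^22 × 1.21×10^14.
P = 2.37×10^29 W.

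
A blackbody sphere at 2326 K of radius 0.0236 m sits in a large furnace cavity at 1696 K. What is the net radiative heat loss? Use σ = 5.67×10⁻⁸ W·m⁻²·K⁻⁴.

Q ≈ 8330 W

A = 4πr² = 4π × (0.0236)² = 7.00×10^-3 m².
Q = σA(T⁴ − T_s⁴). T⁴ − T_s⁴ = (2326)⁴ − (1696)⁴ = 2.93×10^13 − 8.27×10^12 = 2.10×10^13 K⁴.
Q = 5.67×10⁻⁸ × 7.00×10^-3 × 2.10×10^13 = 8330 W.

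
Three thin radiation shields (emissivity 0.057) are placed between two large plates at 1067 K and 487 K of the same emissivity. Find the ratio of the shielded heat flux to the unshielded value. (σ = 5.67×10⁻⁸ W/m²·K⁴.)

With N identical shields there are N+1 = 4 gaps in series, each with the same radiative resistance, so the flux falls to 1/(N+1) of its unshielded value.

ratio ≈ 0.250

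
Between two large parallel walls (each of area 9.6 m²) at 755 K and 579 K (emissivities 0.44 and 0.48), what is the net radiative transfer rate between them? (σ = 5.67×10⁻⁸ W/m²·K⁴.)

Q ≈ 34500 W

For two large parallel gray plates, q = σ(T₁⁴ − T₂⁴) / (1/ε₁ + 1/ε₂ − 1).
1/ε₁ + 1/ε₂ − 1 = 1/0.44 + 1/0.48 − 1 = 3.356.
T₁⁴ − T₂⁴ = 3.25×10^11 − 1.12×10^11 = 2.13×10^11 K⁴.
q = 5.67×10⁻⁸ × 2.13×10^11 / 3.356 = 3590 W/m².
Q = q·A = 3590 × 9.6 = 34500 W.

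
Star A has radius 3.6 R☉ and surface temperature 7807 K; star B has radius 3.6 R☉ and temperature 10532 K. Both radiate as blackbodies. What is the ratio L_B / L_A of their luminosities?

L_B/L_A ≈ 3.31

L = 4πR²σT⁴ ∝ R²T⁴, so L_B/L_A = (3.6/3.6)² × (10532/7807)⁴ = 1.00 × 3.31 = 3.31.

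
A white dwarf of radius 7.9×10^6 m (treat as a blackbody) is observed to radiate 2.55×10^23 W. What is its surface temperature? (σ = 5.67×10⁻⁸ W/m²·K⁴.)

T ≈ 8700 K

A = 4πr² = 4π × (7.9×10^6)² = 7.84×10^14 m².
From P = σAT⁴, T = (P / σA)^(1/4) = (2.55×10^23 / (5.67×10⁻⁸ × 7.84×10^14))^(1/4).
T = (5.73×10^15)^(1/4) = 8700 K.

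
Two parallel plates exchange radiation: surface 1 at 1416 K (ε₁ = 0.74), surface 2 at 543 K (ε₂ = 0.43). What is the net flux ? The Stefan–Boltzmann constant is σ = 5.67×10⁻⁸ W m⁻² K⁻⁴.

For two large parallel gray plates, q = σ(T₁⁴ − T₂⁴) / (1/ε₁ + 1/ε₂ − 1).
1/ε₁ + 1/ε₂ − 1 = 1/0.74 + 1/0.43 − 1 = 2.677.
T₁⁴ − T₂⁴ = 4.02×10^12 − 8.69×10^10 = 3.93×10^12 K⁴.
q = 5.67×10⁻⁸ × 3.93×10^12 / 2.677 = 83300 W/m².

q ≈ 83300 W/m²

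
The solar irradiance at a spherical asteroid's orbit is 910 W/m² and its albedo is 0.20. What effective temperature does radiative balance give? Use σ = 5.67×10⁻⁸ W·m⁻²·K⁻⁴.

Power absorbed = (1−a)S·πR²; power emitted = 4πR²σT⁴. Equating and cancelling πR²:
T = ((1−a)S / 4σ)^(1/4) = (728 / (4 × 5.67×10⁻⁸))^(1/4) = (3.21×10^9)^(1/4).
T = 238 K.

T ≈ 238 K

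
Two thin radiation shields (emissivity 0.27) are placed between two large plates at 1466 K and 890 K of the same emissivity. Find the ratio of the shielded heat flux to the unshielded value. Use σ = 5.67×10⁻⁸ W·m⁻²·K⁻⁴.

With N identical shields there are N+1 = 3 gaps in series, each with the same radiative resistance, so the flux falls to 1/(N+1) of its unshielded value.

ratio ≈ 0.333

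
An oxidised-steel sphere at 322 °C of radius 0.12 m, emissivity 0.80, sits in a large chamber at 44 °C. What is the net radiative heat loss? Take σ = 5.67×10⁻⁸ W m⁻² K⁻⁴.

Q ≈ 946 W

A = 4πr² = 4π × (0.12)² = 0.181 m².
Convert: 322 °C = 595 K; 44 °C = 317 K.
Q = εσA(T⁴ − T_s⁴). T⁴ − T_s⁴ = (595)⁴ − (317)⁴ = 1.25×10^11 − 1.01×10^10 = 1.15×10^11 K⁴.
Q = 0.80 × 5.67×10⁻⁸ × 0.181 × 1.15×10^11 = 946 W.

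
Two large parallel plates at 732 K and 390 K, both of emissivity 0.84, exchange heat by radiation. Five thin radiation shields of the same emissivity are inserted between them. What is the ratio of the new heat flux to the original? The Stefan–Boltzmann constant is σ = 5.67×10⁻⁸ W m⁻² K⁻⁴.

ratio ≈ 0.167

With N identical shields there are N+1 = 6 gaps in series, each with the same radiative resistance, so the flux falls to 1/(N+1) of its unshielded value.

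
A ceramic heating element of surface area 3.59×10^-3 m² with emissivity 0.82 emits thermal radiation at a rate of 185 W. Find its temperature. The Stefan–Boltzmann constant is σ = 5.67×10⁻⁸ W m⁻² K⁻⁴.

T ≈ 1030 K

From P = εσAT⁴, T = (P / εσA)^(1/4) = (185 / (0.82 × 5.67×10⁻⁸ × 3.59×10^-3))^(1/4).
T = (1.11×10^12)^(1/4) = 1030 K.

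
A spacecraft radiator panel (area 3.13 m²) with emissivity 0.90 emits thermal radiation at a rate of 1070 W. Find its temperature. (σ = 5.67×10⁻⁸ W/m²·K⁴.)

T ≈ 286 K

From P = εσAT⁴, T = (P / εσA)^(1/4) = (1070 / (0.90 × 5.67×10⁻⁸ × 3.13))^(1/4).
T = (6.70×10^9)^(1/4) = 286 K.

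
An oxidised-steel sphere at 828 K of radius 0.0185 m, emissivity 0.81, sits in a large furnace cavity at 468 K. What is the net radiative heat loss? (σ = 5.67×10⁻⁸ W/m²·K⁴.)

Q ≈ 83.4 W

A = 4πr² = 4π × (0.0185)² = 4.30×10^-3 m².
Q = εσA(T⁴ − T_s⁴). T⁴ − T_s⁴ = (828)⁴ − (468)⁴ = 4.70×10^11 − 4.80×10^10 = 4.22×10^11 K⁴.
Q = 0.81 × 5.67×10⁻⁸ × 4.30×10^-3 × 4.22×10^11 = 83.4 W.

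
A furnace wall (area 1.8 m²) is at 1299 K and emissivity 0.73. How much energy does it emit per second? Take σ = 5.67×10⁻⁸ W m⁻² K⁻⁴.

Stefan–Boltzmann: P = εσAT⁴ = 0.73 × 5.67×10⁻⁸ × 1.80 × (1299)⁴ = 0.73 × 5.67×10⁻⁸ × 1.80 × 2.85×10^12.
P = 2.12×10^5 W.

P ≈ 2.12×10^5 W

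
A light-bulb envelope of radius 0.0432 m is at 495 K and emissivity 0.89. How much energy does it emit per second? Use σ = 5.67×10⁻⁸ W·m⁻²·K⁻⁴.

A = 4πr² = 4π × (0.0432)² = 0.0235 m².
Stefan–Boltzmann: P = εσAT⁴ = 0.89 × 5.67×10⁻⁸ × 0.0235 × (495)⁴ = 0.89 × 5.67×10⁻⁸ × 0.0235 × 6.00×10^10.
P = 71.1 W.

P ≈ 71.1 W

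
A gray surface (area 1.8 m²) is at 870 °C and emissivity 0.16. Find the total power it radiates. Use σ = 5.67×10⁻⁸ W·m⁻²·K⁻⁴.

P ≈ 27900 W

870 °C = 1143 K.
P = εσAT⁴ = 0.16 × 5.67×10⁻⁸ × 1.80 × (1143)⁴ = 0.16 × 5.67×10⁻⁸ × 1.80 × 1.71×10^12.
P = 27900 W.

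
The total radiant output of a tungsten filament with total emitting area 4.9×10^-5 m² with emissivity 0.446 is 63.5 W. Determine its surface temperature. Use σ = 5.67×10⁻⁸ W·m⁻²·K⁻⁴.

From P = εσAT⁴, T = (P / εσA)^(1/4) = (63.5 / (0.446 × 5.67×10⁻⁸ × 4.90×10^-5))^(1/4).
T = (5.12×10^13)^(1/4) = 2680 K.

T ≈ 2680 K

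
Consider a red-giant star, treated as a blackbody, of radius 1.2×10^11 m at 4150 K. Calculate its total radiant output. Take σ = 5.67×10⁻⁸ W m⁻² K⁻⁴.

P ≈ 3.04×10^30 W

A = 4πr² = 4π × (1.2×10^11)² = 1.81×10^23 m².
P = σAT⁴ = 5.67×10⁻⁸ × 1.81×10^23 × (4150)⁴ = 5.67×10⁻⁸ × 1.81×10^23 × 2.97×10^14.
P = 3.04×10^30 W.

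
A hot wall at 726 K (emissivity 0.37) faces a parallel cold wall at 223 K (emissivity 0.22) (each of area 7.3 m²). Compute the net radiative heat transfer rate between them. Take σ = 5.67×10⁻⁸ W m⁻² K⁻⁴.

Q ≈ 18200 W

For two large parallel gray plates, q = σ(T₁⁴ − T₂⁴) / (1/ε₁ + 1/ε₂ − 1).
1/ε₁ + 1/ε₂ − 1 = 1/0.37 + 1/0.22 − 1 = 6.248.
T₁⁴ − T₂⁴ = 2.78×10^11 − 2.47×10^9 = 2.75×10^11 K⁴.
q = 5.67×10⁻⁸ × 2.75×10^11 / 6.248 = 2500 W/m².
Q = q·A = 2500 × 7.3 = 18200 W.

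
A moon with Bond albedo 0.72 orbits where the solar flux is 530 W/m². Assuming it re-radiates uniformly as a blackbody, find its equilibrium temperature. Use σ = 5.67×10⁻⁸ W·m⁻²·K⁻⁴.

Power absorbed = (1−a)S·πR²; power emitted = 4πR²σT⁴. Equating and cancelling πR²:
T = ((1−a)S / 4σ)^(1/4) = (148 / (4 × 5.67×10⁻⁸))^(1/4) = (6.54×10^8)^(1/4).
T = 160 K.

T ≈ 160 K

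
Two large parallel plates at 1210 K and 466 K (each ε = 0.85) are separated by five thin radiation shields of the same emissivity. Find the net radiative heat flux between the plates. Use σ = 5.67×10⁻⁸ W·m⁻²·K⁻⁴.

Each of the 6 gaps contributes resistance (2/ε − 1) = 2/0.85 − 1 = 1.353; total = 8.118.
q = σ(T₁⁴ − T₂⁴) / 8.118 = 5.67×10⁻⁸ × 2.10×10^12 / 8.118 = 14600 W/m².

q ≈ 14600 W/m²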